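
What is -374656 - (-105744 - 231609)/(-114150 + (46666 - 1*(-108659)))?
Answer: -5142041149/13725 ≈ -3.7465e+5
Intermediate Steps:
-374656 - (-105744 - 231609)/(-114150 + (46666 - 1*(-108659))) = -374656 - (-337353)/(-114150 + (46666 + 108659)) = -374656 - (-337353)/(-114150 + 155325) = -374656 - (-337353)/41175 = -374656 - 1*(-112451/13725) = -374656 + 112451/13725 = -5142041149/13725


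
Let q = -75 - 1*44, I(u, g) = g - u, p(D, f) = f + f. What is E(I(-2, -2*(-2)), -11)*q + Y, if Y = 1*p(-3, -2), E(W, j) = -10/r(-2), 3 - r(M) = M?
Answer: 234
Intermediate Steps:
r(M) = 3 - M
p(D, f) = 2*f
E(W, j) = -2 (E(W, j) = -10/(3 - 1*(-2)) = -10/(3 + 2) = -10/5 = -10*⅕ = -2)
Y = -4 (Y = 1*(2*(-2)) = 1*(-4) = -4)
q = -119 (q = -75 - 44 = -119)
E(I(-2, -2*(-2)), -11)*q + Y = -2*(-119) - 4 = 238 - 4 = 234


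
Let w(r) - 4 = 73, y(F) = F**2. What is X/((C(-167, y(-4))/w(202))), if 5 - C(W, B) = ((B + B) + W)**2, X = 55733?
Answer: -4291441/18220 ≈ -235.53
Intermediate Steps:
C(W, B) = 5 - (W + 2*B)**2 (C(W, B) = 5 - ((B + B) + W)**2 = 5 - (2*B + W)**2 = 5 - (W + 2*B)**2)
w(r) = 77 (w(r) = 4 + 73 = 77)
X/((C(-167, y(-4))/w(202))) = 55733/(((5 - (-167 + 2*(-4)**2)**2)/77)) = 55733/(((5 - (-167 + 2*16)**2)*(1/77))) = 55733/(((5 - (-167 + 32)**2)*(1/77))) = 55733/(((5 - 1*(-135)**2)*(1/77))) = 55733/(((5 - 1*18225)*(1/77))) = 55733/(((5 - 18225)*(1/77))) = 55733/((-18220*1/77)) = 55733/(-18220/77) = 55733*(-77/18220) = -4291441/18220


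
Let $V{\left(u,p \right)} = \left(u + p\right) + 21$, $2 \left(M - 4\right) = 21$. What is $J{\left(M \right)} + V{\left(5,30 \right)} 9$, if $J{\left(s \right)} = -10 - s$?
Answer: $\frac{959}{2} \approx 479.5$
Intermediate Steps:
$M = \frac{29}{2}$ ($M = 4 + \frac{1}{2} \cdot 21 = 4 + \frac{21}{2} = \frac{29}{2} \approx 14.5$)
$V{\left(u,p \right)} = 21 + p + u$ ($V{\left(u,p \right)} = \left(p + u\right) + 21 = 21 + p + u$)
$J{\left(M \right)} + V{\left(5,30 \right)} 9 = \left(-10 - \frac{29}{2}\right) + \left(21 + 30 + 5\right) 9 = \left(-10 - \frac{29}{2}\right) + 56 \cdot 9 = - \frac{49}{2} + 504 = \frac{959}{2}$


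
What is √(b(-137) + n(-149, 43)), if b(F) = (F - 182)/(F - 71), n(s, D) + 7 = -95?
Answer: I*√271661/52 ≈ 10.023*I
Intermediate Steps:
n(s, D) = -102 (n(s, D) = -7 - 95 = -102)
b(F) = (-182 + F)/(-71 + F)
√(b(-137) + n(-149, 43)) = √((-182 - 137)/(-71 - 137) - 102) = √(-319/(-208) - 102) = √(-1/208*(-319) - 102) = √(319/208 - 102) = √(-20897/208) = I*√271661/52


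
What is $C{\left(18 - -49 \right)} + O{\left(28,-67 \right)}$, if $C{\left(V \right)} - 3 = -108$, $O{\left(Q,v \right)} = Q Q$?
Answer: $679$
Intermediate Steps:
$O{\left(Q,v \right)} = Q^{2}$
$C{\left(V \right)} = -105$ ($C{\left(V \right)} = 3 - 108 = -105$)
$C{\left(18 - -49 \right)} + O{\left(28,-67 \right)} = -105 + 28^{2} = -105 + 784 = 679$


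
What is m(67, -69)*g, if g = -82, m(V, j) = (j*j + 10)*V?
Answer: -26211874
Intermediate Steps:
m(V, j) = V*(10 + j²) (m(V, j) = (j² + 10)*V = (10 + j²)*V = V*(10 + j²))
m(67, -69)*g = (67*(10 + (-69)²))*(-82) = (67*(10 + 4761))*(-82) = (67*4771)*(-82) = 319657*(-82) = -26211874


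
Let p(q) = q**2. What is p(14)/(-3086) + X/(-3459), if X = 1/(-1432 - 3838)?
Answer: -1786433597/28127238990 ≈ -0.063513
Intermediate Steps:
X = -1/5270 (X = 1/(-5270) = -1/5270 ≈ -0.00018975)
p(14)/(-3086) + X/(-3459) = 14**2/(-3086) - 1/5270/(-3459) = 196*(-1/3086) - 1/5270*(-1/3459) = -98/1543 + 1/18228930 = -1786433597/28127238990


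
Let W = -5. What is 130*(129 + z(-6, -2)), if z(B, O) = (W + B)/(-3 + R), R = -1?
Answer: 34255/2 ≈ 17128.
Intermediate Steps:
z(B, O) = 5/4 - B/4 (z(B, O) = (-5 + B)/(-3 - 1) = (-5 + B)/(-4) = (-5 + B)*(-¼) = 5/4 - B/4)
130*(129 + z(-6, -2)) = 130*(129 + (5/4 - ¼*(-6))) = 130*(129 + (5/4 + 3/2)) = 130*(129 + 11/4) = 130*(527/4) = 34255/2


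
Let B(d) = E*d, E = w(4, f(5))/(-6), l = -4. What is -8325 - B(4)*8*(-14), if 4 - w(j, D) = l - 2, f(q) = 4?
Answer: -27215/3 ≈ -9071.7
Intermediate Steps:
w(j, D) = 10 (w(j, D) = 4 - (-4 - 2) = 4 - 1*(-6) = 4 + 6 = 10)
E = -5/3 (E = 10/(-6) = 10*(-⅙) = -5/3 ≈ -1.6667)
B(d) = -5*d/3
-8325 - B(4)*8*(-14) = -8325 - -5/3*4*8*(-14) = -8325 - (-20/3*8)*(-14) = -8325 - (-160)*(-14)/3 = -8325 - 1*2240/3 = -8325 - 2240/3 = -27215/3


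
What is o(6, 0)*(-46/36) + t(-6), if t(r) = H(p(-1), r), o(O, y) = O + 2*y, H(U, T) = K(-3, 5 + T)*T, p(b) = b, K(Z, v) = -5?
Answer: 67/3 ≈ 22.333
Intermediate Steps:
H(U, T) = -5*T
t(r) = -5*r
o(6, 0)*(-46/36) + t(-6) = (6 + 2*0)*(-46/36) - 5*(-6) = (6 + 0)*(-46*1/36) + 30 = 6*(-23/18) + 30 = -23/3 + 30 = 67/3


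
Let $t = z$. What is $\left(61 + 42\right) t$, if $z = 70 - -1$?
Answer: $7313$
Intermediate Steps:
$z = 71$ ($z = 70 + 1 = 71$)
$t = 71$
$\left(61 + 42\right) t = \left(61 + 42\right) 71 = 103 \cdot 71 = 7313$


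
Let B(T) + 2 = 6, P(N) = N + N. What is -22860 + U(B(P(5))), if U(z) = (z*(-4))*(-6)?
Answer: -22764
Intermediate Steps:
P(N) = 2*N
B(T) = 4 (B(T) = -2 + 6 = 4)
U(z) = 24*z (U(z) = -4*z*(-6) = 24*z)
-22860 + U(B(P(5))) = -22860 + 24*4 = -22860 + 96 = -22764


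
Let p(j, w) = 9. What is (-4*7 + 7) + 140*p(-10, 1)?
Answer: 1239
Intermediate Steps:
(-4*7 + 7) + 140*p(-10, 1) = (-4*7 + 7) + 140*9 = (-28 + 7) + 1260 = -21 + 1260 = 1239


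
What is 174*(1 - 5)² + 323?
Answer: 3107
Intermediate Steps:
174*(1 - 5)² + 323 = 174*(-4)² + 323 = 174*16 + 323 = 2784 + 323 = 3107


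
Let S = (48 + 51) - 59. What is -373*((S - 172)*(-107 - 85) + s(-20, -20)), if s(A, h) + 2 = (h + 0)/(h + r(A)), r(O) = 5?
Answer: -28359190/3 ≈ -9.4531e+6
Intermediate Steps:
S = 40 (S = 99 - 59 = 40)
s(A, h) = -2 + h/(5 + h) (s(A, h) = -2 + (h + 0)/(h + 5) = -2 + h/(5 + h))
-373*((S - 172)*(-107 - 85) + s(-20, -20)) = -373*((40 - 172)*(-107 - 85) + (-10 - 1*(-20))/(5 - 20)) = -373*(-132*(-192) + (-10 + 20)/(-15)) = -373*(25344 - 1/15*10) = -373*(25344 - ⅔) = -373*76030/3 = -28359190/3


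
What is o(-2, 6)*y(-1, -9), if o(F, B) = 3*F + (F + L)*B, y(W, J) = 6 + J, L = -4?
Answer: 126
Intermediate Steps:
o(F, B) = 3*F + B*(-4 + F) (o(F, B) = 3*F + (F - 4)*B = 3*F + (-4 + F)*B = 3*F + B*(-4 + F))
o(-2, 6)*y(-1, -9) = (-4*6 + 3*(-2) + 6*(-2))*(6 - 9) = (-24 - 6 - 12)*(-3) = -42*(-3) = 126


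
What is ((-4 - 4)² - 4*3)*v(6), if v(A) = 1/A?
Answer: 26/3 ≈ 8.6667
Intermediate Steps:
((-4 - 4)² - 4*3)*v(6) = ((-4 - 4)² - 4*3)/6 = ((-8)² - 12)*(⅙) = (64 - 12)*(⅙) = 52*(⅙) = 26/3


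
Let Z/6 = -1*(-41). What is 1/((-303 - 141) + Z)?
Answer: -1/198 ≈ -0.0050505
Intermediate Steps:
Z = 246 (Z = 6*(-1*(-41)) = 6*41 = 246)
1/((-303 - 141) + Z) = 1/((-303 - 141) + 246) = 1/(-444 + 246) = 1/(-198) = -1/198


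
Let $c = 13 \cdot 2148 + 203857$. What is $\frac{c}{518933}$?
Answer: $\frac{231781}{518933} \approx 0.44665$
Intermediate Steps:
$c = 231781$ ($c = 27924 + 203857 = 231781$)
$\frac{c}{518933} = \frac{231781}{518933}$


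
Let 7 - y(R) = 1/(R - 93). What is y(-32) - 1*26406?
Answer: -3299874/125 ≈ -26399.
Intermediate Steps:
y(R) = 7 - 1/(-93 + R) (y(R) = 7 - 1/(R - 93) = 7 - 1/(-93 + R))
y(-32) - 1*26406 = (-652 + 7*(-32))/(-93 - 32) - 1*26406 = (-652 - 224)/(-125) - 26406 = -1/125*(-876) - 26406 = 876/125 - 26406 = -3299874/125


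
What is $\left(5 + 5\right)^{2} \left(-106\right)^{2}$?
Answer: $1123600$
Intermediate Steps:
$\left(5 + 5\right)^{2} \left(-106\right)^{2} = 10^{2} \cdot 11236 = 100 \cdot 11236 = 1123600$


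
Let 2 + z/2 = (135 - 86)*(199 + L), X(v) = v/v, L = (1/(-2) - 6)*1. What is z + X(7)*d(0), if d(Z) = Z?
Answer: 18861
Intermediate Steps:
L = -13/2 (L = (-½ - 6)*1 = -13/2*1 = -13/2 ≈ -6.5000)
X(v) = 1
z = 18861 (z = -4 + 2*((135 - 86)*(199 - 13/2)) = -4 + 2*(49*(385/2)) = -4 + 2*(18865/2) = -4 + 18865 = 18861)
z + X(7)*d(0) = 18861 + 1*0 = 18861 + 0 = 18861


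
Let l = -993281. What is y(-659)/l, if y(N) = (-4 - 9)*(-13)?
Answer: -169/993281 ≈ -0.00017014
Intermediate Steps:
y(N) = 169 (y(N) = -13*(-13) = 169)
y(-659)/l = 169/(-993281) = 169*(-1/993281) = -169/993281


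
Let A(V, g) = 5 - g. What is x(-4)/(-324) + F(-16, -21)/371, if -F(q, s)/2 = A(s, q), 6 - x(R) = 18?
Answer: -109/1431 ≈ -0.076170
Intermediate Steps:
x(R) = -12 (x(R) = 6 - 1*18 = 6 - 18 = -12)
F(q, s) = -10 + 2*q (F(q, s) = -2*(5 - q) = -10 + 2*q)
x(-4)/(-324) + F(-16, -21)/371 = -12/(-324) + (-10 + 2*(-16))/371 = -12*(-1/324) + (-10 - 32)*(1/371) = 1/27 - 42*1/371 = 1/27 - 6/53 = -109/1431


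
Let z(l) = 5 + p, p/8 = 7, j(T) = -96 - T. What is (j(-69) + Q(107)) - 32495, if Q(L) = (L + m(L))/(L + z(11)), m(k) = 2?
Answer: -5463587/168 ≈ -32521.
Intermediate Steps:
p = 56 (p = 8*7 = 56)
z(l) = 61 (z(l) = 5 + 56 = 61)
Q(L) = (2 + L)/(61 + L) (Q(L) = (L + 2)/(L + 61) = (2 + L)/(61 + L))
(j(-69) + Q(107)) - 32495 = ((-96 - 1*(-69)) + (2 + 107)/(61 + 107)) - 32495 = ((-96 + 69) + 109/168) - 32495 = (-27 + (1/168)*109) - 32495 = (-27 + 109/168) - 32495 = -4427/168 - 32495 = -5463587/168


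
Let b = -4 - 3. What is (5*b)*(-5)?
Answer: 175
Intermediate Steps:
b = -7
(5*b)*(-5) = (5*(-7))*(-5) = -35*(-5) = 175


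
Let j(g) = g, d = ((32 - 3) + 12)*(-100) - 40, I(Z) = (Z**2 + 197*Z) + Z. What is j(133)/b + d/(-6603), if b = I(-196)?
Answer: 35461/123256 ≈ 0.28770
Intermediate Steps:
I(Z) = Z**2 + 198*Z
b = -392 (b = -196*(198 - 196) = -196*2 = -392)
d = -4140 (d = (29 + 12)*(-100) - 40 = 41*(-100) - 40 = -4100 - 40 = -4140)
j(133)/b + d/(-6603) = 133/(-392) - 4140/(-6603) = 133*(-1/392) - 4140*(-1/6603) = -19/56 + 1380/2201 = 35461/123256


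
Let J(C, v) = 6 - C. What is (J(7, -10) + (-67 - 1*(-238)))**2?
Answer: 28900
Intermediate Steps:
(J(7, -10) + (-67 - 1*(-238)))**2 = ((6 - 1*7) + (-67 - 1*(-238)))**2 = ((6 - 7) + (-67 + 238))**2 = (-1 + 171)**2 = 170**2 = 28900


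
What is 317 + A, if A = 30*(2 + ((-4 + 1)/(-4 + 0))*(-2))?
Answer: 332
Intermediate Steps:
A = 15 (A = 30*(2 - 3/(-4)*(-2)) = 30*(2 - 3*(-¼)*(-2)) = 30*(2 + (¾)*(-2)) = 30*(2 - 3/2) = 30*(½) = 15)
317 + A = 317 + 15 = 332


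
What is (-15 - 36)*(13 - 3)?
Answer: -510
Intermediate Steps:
(-15 - 36)*(13 - 3) = -51*10 = -510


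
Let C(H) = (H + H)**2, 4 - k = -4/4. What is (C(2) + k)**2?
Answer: 441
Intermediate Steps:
k = 5 (k = 4 - (-4)*1/4 = 4 - (-4)*1*(1/4) = 4 - (-4)/4 = 4 - 1*(-1) = 4 + 1 = 5)
C(H) = 4*H**2 (C(H) = (2*H)**2 = 4*H**2)
(C(2) + k)**2 = (4*2**2 + 5)**2 = (4*4 + 5)**2 = (16 + 5)**2 = 21**2 = 441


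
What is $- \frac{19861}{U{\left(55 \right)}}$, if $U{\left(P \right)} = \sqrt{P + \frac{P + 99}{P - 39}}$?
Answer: $- \frac{39722 \sqrt{1034}}{517} \approx -2470.6$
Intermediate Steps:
$U{\left(P \right)} = \sqrt{P + \frac{99 + P}{-39 + P}}$
$- \frac{19861}{U{\left(55 \right)}} = - \frac{19861}{\sqrt{\frac{99 + 55 + 55 \left(-39 + 55\right)}{-39 + 55}}} = - \frac{19861}{\sqrt{\frac{99 + 55 + 55 \cdot 16}{16}}} = - \frac{19861}{\sqrt{\frac{99 + 55 + 880}{16}}} = - \frac{19861}{\sqrt{\frac{1}{16} \cdot 1034}} = - \frac{19861}{\sqrt{\frac{517}{8}}} = - \frac{19861}{\frac{1}{4} \sqrt{1034}} = - 19861 \frac{2 \sqrt{1034}}{517} = - \frac{39722 \sqrt{1034}}{517}$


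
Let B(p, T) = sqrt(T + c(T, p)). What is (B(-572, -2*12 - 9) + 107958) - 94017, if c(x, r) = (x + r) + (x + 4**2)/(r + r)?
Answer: 13941 + 21*I*sqrt(473330)/572 ≈ 13941.0 + 25.258*I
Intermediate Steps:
c(x, r) = r + x + (16 + x)/(2*r) (c(x, r) = (r + x) + (x + 16)/((2*r)) = (r + x) + (16 + x)*(1/(2*r)) = (r + x) + (16 + x)/(2*r) = r + x + (16 + x)/(2*r))
B(p, T) = sqrt(T + (8 + T/2 + p*(T + p))/p) (B(p, T) = sqrt(T + (8 + T/2 + p*(p + T))/p) = sqrt(T + (8 + T/2 + p*(T + p))/p))
(B(-572, -2*12 - 9) + 107958) - 94017 = (sqrt(4*(-572) + 8*(-2*12 - 9) + 32/(-572) + 2*(-2*12 - 9)/(-572))/2 + 107958) - 94017 = (sqrt(-2288 + 8*(-24 - 9) + 32*(-1/572) + 2*(-24 - 9)*(-1/572))/2 + 107958) - 94017 = (sqrt(-2288 + 8*(-33) - 8/143 + 2*(-33)*(-1/572))/2 + 107958) - 94017 = (sqrt(-2288 - 264 - 8/143 + 3/26)/2 + 107958) - 94017 = (sqrt(-729855/286)/2 + 107958) - 94017 = ((21*I*sqrt(473330)/286)/2 + 107958) - 94017 = (21*I*sqrt(473330)/572 + 107958) - 94017 = (107958 + 21*I*sqrt(473330)/572) - 94017 = 13941 + 21*I*sqrt(473330)/572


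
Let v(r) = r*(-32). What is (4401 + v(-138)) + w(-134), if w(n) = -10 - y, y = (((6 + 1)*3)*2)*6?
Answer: 8555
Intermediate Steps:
v(r) = -32*r
y = 252 (y = ((7*3)*2)*6 = (21*2)*6 = 42*6 = 252)
w(n) = -262 (w(n) = -10 - 1*252 = -10 - 252 = -262)
(4401 + v(-138)) + w(-134) = (4401 - 32*(-138)) - 262 = (4401 + 4416) - 262 = 8817 - 262 = 8555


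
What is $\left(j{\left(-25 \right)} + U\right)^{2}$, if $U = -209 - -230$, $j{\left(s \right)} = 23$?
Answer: $1936$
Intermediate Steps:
$U = 21$ ($U = -209 + 230 = 21$)
$\left(j{\left(-25 \right)} + U\right)^{2} = \left(23 + 21\right)^{2} = 44^{2} = 1936$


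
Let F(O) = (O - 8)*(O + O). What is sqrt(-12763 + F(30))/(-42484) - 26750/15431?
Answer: -26750/15431 - I*sqrt(11443)/42484 ≈ -1.7335 - 0.0025179*I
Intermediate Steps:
F(O) = 2*O*(-8 + O) (F(O) = (-8 + O)*(2*O) = 2*O*(-8 + O))
sqrt(-12763 + F(30))/(-42484) - 26750/15431 = sqrt(-12763 + 2*30*(-8 + 30))/(-42484) - 26750/15431 = sqrt(-12763 + 2*30*22)*(-1/42484) - 26750*1/15431 = sqrt(-12763 + 1320)*(-1/42484) - 26750/15431 = sqrt(-11443)*(-1/42484) - 26750/15431 = (I*sqrt(11443))*(-1/42484) - 26750/15431 = -I*sqrt(11443)/42484 - 26750/15431 = -26750/15431 - I*sqrt(11443)/42484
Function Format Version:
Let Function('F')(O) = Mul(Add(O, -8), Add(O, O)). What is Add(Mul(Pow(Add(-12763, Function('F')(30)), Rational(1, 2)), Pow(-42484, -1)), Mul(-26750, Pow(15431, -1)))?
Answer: Add(Rational(-26750, 15431), Mul(Rational(-1, 42484), I, Pow(11443, Rational(1, 2)))) ≈ Add(-1.7335, Mul(-0.0025179, I))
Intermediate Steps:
Function('F')(O) = Mul(2, O, Add(-8, O)) (Function('F')(O) = Mul(Add(-8, O), Mul(2, O)) = Mul(2, O, Add(-8, O)))
Add(Mul(Pow(Add(-12763, Function('F')(30)), Rational(1, 2)), Pow(-42484, -1)), Mul(-26750, Pow(15431, -1))) = Add(Mul(Pow(Add(-12763, Mul(2, 30, Add(-8, 30))), Rational(1, 2)), Pow(-42484, -1)), Mul(-26750, Pow(15431, -1))) = Add(Mul(Pow(Add(-12763, Mul(2, 30, 22)), Rational(1, 2)), Rational(-1, 42484)), Mul(-26750, Rational(1, 15431))) = Add(Mul(Pow(Add(-12763, 1320), Rational(1, 2)), Rational(-1, 42484)), Rational(-26750, 15431)) = Add(Mul(Pow(-11443, Rational(1, 2)), Rational(-1, 42484)), Rational(-26750, 15431)) = Add(Mul(Mul(I, Pow(11443, Rational(1, 2))), Rational(-1, 42484)), Rational(-26750, 15431)) = Add(Mul(Rational(-1, 42484), I, Pow(11443, Rational(1, 2))), Rational(-26750, 15431)) = Add(Rational(-26750, 15431), Mul(Rational(-1, 42484), I, Pow(11443, Rational(1, 2))))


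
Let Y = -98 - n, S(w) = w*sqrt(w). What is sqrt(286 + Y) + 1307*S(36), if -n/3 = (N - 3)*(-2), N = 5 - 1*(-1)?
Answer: 282312 + sqrt(170) ≈ 2.8233e+5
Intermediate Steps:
N = 6 (N = 5 + 1 = 6)
n = 18 (n = -3*(6 - 3)*(-2) = -9*(-2) = -3*(-6) = 18)
S(w) = w**(3/2)
Y = -116 (Y = -98 - 1*18 = -98 - 18 = -116)
sqrt(286 + Y) + 1307*S(36) = sqrt(286 - 116) + 1307*36**(3/2) = sqrt(170) + 1307*216 = sqrt(170) + 282312 = 282312 + sqrt(170)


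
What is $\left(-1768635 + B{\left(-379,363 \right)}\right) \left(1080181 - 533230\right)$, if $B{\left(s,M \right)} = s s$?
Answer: $-888792093294$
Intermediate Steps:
$B{\left(s,M \right)} = s^{2}$
$\left(-1768635 + B{\left(-379,363 \right)}\right) \left(1080181 - 533230\right) = \left(-1768635 + \left(-379\right)^{2}\right) \left(1080181 - 533230\right) = \left(-1768635 + 143641\right) 546951 = \left(-1624994\right) 546951 = -888792093294$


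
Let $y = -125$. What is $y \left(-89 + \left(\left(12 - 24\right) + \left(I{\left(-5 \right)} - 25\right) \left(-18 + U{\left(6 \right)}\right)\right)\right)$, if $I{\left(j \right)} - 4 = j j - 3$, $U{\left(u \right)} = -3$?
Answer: $15250$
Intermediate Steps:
$I{\left(j \right)} = 1 + j^{2}$ ($I{\left(j \right)} = 4 + \left(j j - 3\right) = 4 + \left(j^{2} - 3\right) = 4 + \left(-3 + j^{2}\right) = 1 + j^{2}$)
$y \left(-89 + \left(\left(12 - 24\right) + \left(I{\left(-5 \right)} - 25\right) \left(-18 + U{\left(6 \right)}\right)\right)\right) = - 125 \left(-89 + \left(\left(12 - 24\right) + \left(\left(1 + \left(-5\right)^{2}\right) - 25\right) \left(-18 - 3\right)\right)\right) = - 125 \left(-89 + \left(-12 + \left(\left(1 + 25\right) - 25\right) \left(-21\right)\right)\right) = - 125 \left(-89 + \left(-12 + \left(26 - 25\right) \left(-21\right)\right)\right) = - 125 \left(-89 + \left(-12 + 1 \left(-21\right)\right)\right) = - 125 \left(-89 - 33\right) = \left(-125\right) \left(-122\right) = 15250$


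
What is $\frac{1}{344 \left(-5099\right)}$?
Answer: $- \frac{1}{1754056} \approx -5.7011 \cdot 10^{-7}$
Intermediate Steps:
$\frac{1}{344 \left(-5099\right)} = \frac{1}{-1754056} = - \frac{1}{1754056}$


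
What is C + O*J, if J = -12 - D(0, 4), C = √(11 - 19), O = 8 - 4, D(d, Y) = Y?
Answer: -64 + 2*I*√2 ≈ -64.0 + 2.8284*I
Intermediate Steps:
O = 4
C = 2*I*√2 (C = √(-8) = 2*I*√2 ≈ 2.8284*I)
J = -16 (J = -12 - 1*4 = -12 - 4 = -16)
C + O*J = 2*I*√2 + 4*(-16) = 2*I*√2 - 64 = -64 + 2*I*√2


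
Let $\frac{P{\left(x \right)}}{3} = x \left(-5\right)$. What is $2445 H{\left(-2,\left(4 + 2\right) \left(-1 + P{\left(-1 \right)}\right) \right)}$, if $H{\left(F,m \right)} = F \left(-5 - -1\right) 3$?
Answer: $58680$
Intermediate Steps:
$P{\left(x \right)} = - 15 x$ ($P{\left(x \right)} = 3 x \left(-5\right) = 3 \left(- 5 x\right) = - 15 x$)
$H{\left(F,m \right)} = - 12 F$ ($H{\left(F,m \right)} = F \left(-5 + 1\right) 3 = F \left(-4\right) 3 = - 4 F 3 = - 12 F$)
$2445 H{\left(-2,\left(4 + 2\right) \left(-1 + P{\left(-1 \right)}\right) \right)} = 2445 \left(\left(-12\right) \left(-2\right)\right) = 2445 \cdot 24 = 58680$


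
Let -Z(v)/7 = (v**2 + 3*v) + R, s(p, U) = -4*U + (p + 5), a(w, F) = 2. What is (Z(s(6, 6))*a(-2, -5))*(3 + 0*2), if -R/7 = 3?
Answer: -4578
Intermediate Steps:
R = -21 (R = -7*3 = -21)
s(p, U) = 5 + p - 4*U (s(p, U) = -4*U + (5 + p) = 5 + p - 4*U)
Z(v) = 147 - 21*v - 7*v**2 (Z(v) = -7*((v**2 + 3*v) - 21) = -7*(-21 + v**2 + 3*v) = 147 - 21*v - 7*v**2)
(Z(s(6, 6))*a(-2, -5))*(3 + 0*2) = ((147 - 21*(5 + 6 - 4*6) - 7*(5 + 6 - 4*6)**2)*2)*(3 + 0*2) = ((147 - 21*(5 + 6 - 24) - 7*(5 + 6 - 24)**2)*2)*(3 + 0) = ((147 - 21*(-13) - 7*(-13)**2)*2)*3 = ((147 + 273 - 7*169)*2)*3 = ((147 + 273 - 1183)*2)*3 = -763*2*3 = -1526*3 = -4578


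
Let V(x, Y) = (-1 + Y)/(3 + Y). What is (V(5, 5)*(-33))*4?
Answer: -66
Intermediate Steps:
V(x, Y) = (-1 + Y)/(3 + Y)
(V(5, 5)*(-33))*4 = (((-1 + 5)/(3 + 5))*(-33))*4 = ((4/8)*(-33))*4 = (((1/8)*4)*(-33))*4 = ((1/2)*(-33))*4 = -33/2*4 = -66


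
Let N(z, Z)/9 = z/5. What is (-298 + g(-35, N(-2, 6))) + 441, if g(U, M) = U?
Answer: 108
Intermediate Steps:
N(z, Z) = 9*z/5 (N(z, Z) = 9*(z/5) = 9*z/5)
(-298 + g(-35, N(-2, 6))) + 441 = (-298 - 35) + 441 = -333 + 441 = 108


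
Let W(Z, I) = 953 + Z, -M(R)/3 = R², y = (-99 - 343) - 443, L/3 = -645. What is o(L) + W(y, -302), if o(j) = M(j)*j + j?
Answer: 21735224258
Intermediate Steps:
L = -1935 (L = 3*(-645) = -1935)
y = -885 (y = -442 - 443 = -885)
M(R) = -3*R²
o(j) = j - 3*j³ (o(j) = (-3*j²)*j + j = -3*j³ + j = j - 3*j³)
o(L) + W(y, -302) = (-1935 - 3*(-1935)³) + (953 - 885) = (-1935 - 3*(-7245075375)) + 68 = (-1935 + 21735226125) + 68 = 21735224190 + 68 = 21735224258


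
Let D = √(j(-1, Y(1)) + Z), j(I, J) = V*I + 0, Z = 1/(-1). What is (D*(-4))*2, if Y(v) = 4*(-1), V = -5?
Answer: -16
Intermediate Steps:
Z = -1
Y(v) = -4
j(I, J) = -5*I (j(I, J) = -5*I + 0 = -5*I)
D = 2 (D = √(-5*(-1) - 1) = √(5 - 1) = √4 = 2)
(D*(-4))*2 = (2*(-4))*2 = -8*2 = -16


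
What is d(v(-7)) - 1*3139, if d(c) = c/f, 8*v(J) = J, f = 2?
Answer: -50231/16 ≈ -3139.4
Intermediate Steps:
v(J) = J/8
d(c) = c/2
d(v(-7)) - 1*3139 = ((1/8)*(-7))/2 - 1*3139 = (1/2)*(-7/8) - 3139 = -7/16 - 3139 = -50231/16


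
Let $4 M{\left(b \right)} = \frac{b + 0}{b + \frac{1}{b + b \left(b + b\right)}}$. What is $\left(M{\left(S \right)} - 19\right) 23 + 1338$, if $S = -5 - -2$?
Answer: $\frac{159611}{176} \approx 906.88$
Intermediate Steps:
$S = -3$ ($S = -5 + 2 = -3$)
$M{\left(b \right)} = \frac{b}{4 \left(b + \frac{1}{b + 2 b^{2}}\right)}$ ($M{\left(b \right)} = \frac{\left(b + 0\right) \frac{1}{b + \frac{1}{b + b \left(b + b\right)}}}{4} = \frac{b \frac{1}{b + \frac{1}{b + b 2 b}}}{4} = \frac{b \frac{1}{b + \frac{1}{b + 2 b^{2}}}}{4} = \frac{b}{4 \left(b + \frac{1}{b + 2 b^{2}}\right)}$)
$\left(M{\left(S \right)} - 19\right) 23 + 1338 = \left(\frac{\left(-3\right)^{2} \left(1 + 2 \left(-3\right)\right)}{4 \left(1 + \left(-3\right)^{2} + 2 \left(-3\right)^{3}\right)} - 19\right) 23 + 1338 = \left(\frac{1}{4} \cdot 9 \frac{1}{1 + 9 + 2 \left(-27\right)} \left(1 - 6\right) - 19\right) 23 + 1338 = \left(\frac{1}{4} \cdot 9 \frac{1}{1 + 9 - 54} \left(-5\right) - 19\right) 23 + 1338 = \left(\frac{1}{4} \cdot 9 \frac{1}{-44} \left(-5\right) - 19\right) 23 + 1338 = \left(\frac{1}{4} \cdot 9 \left(- \frac{1}{44}\right) \left(-5\right) - 19\right) 23 + 1338 = \left(\frac{45}{176} - 19\right) 23 + 1338 = \left(- \frac{3299}{176}\right) 23 + 1338 = - \frac{75877}{176} + 1338 = \frac{159611}{176}$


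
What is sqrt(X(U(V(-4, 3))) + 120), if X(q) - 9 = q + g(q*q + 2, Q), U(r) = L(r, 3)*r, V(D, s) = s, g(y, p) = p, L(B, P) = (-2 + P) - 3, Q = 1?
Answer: 2*sqrt(31) ≈ 11.136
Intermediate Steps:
L(B, P) = -5 + P
U(r) = -2*r (U(r) = (-5 + 3)*r = -2*r)
X(q) = 10 + q (X(q) = 9 + (q + 1) = 9 + (1 + q) = 10 + q)
sqrt(X(U(V(-4, 3))) + 120) = sqrt((10 - 2*3) + 120) = sqrt((10 - 6) + 120) = sqrt(4 + 120) = sqrt(124) = 2*sqrt(31)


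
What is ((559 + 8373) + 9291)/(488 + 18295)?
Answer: 18223/18783 ≈ 0.97019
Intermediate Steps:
((559 + 8373) + 9291)/(488 + 18295) = (8932 + 9291)/18783 = 18223*(1/18783) = 18223/18783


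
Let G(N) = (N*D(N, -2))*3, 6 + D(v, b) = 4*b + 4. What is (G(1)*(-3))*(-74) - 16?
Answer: -6676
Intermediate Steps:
D(v, b) = -2 + 4*b (D(v, b) = -6 + (4*b + 4) = -6 + (4 + 4*b) = -2 + 4*b)
G(N) = -30*N (G(N) = (N*(-2 + 4*(-2)))*3 = (N*(-2 - 8))*3 = (N*(-10))*3 = -10*N*3 = -30*N)
(G(1)*(-3))*(-74) - 16 = (-30*1*(-3))*(-74) - 16 = -30*(-3)*(-74) - 16 = 90*(-74) - 16 = -6660 - 16 = -6676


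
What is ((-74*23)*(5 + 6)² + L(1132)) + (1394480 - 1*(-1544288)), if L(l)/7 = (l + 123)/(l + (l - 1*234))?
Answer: 158504159/58 ≈ 2.7328e+6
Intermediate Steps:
L(l) = 7*(123 + l)/(-234 + 2*l) (L(l) = 7*((l + 123)/(l + (l - 1*234))) = 7*((123 + l)/(l + (l - 234))) = 7*((123 + l)/(l + (-234 + l))) = 7*((123 + l)/(-234 + 2*l)) = 7*(123 + l)/(-234 + 2*l))
((-74*23)*(5 + 6)² + L(1132)) + (1394480 - 1*(-1544288)) = ((-74*23)*(5 + 6)² + 7*(123 + 1132)/(2*(-117 + 1132))) + (1394480 - 1*(-1544288)) = (-1702*11² + (7/2)*1255/1015) + (1394480 + 1544288) = (-1702*121 + (7/2)*(1/1015)*1255) + 2938768 = (-205942 + 251/58) + 2938768 = -11944385/58 + 2938768 = 158504159/58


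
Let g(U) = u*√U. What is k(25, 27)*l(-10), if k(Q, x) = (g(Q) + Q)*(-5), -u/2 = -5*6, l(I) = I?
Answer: 16250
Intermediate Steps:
u = 60 (u = -(-10)*6 = -2*(-30) = 60)
g(U) = 60*√U
k(Q, x) = -300*√Q - 5*Q (k(Q, x) = (60*√Q + Q)*(-5) = (Q + 60*√Q)*(-5) = -300*√Q - 5*Q)
k(25, 27)*l(-10) = (-300*√25 - 5*25)*(-10) = (-300*5 - 125)*(-10) = (-1500 - 125)*(-10) = -1625*(-10) = 16250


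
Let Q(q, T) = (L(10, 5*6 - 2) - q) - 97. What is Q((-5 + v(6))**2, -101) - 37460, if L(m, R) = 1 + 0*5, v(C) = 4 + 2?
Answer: -37557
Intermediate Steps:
v(C) = 6
L(m, R) = 1 (L(m, R) = 1 + 0 = 1)
Q(q, T) = -96 - q (Q(q, T) = (1 - q) - 97 = -96 - q)
Q((-5 + v(6))**2, -101) - 37460 = (-96 - (-5 + 6)**2) - 37460 = (-96 - 1*1**2) - 37460 = (-96 - 1*1) - 37460 = (-96 - 1) - 37460 = -97 - 37460 = -37557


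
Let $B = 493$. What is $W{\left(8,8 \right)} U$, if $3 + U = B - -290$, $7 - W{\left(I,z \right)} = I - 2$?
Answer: $780$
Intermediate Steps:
$W{\left(I,z \right)} = 9 - I$ ($W{\left(I,z \right)} = 7 - \left(I - 2\right) = 7 - \left(-2 + I\right) = 9 - I$)
$U = 780$ ($U = -3 + \left(493 - -290\right) = -3 + \left(493 + 290\right) = -3 + 783 = 780$)
$W{\left(8,8 \right)} U = \left(9 - 8\right) 780 = 1 \cdot 780 = 780$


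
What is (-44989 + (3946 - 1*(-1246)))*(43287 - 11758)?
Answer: -1254759613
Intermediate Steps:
(-44989 + (3946 - 1*(-1246)))*(43287 - 11758) = (-44989 + (3946 + 1246))*31529 = (-44989 + 5192)*31529 = -39797*31529 = -1254759613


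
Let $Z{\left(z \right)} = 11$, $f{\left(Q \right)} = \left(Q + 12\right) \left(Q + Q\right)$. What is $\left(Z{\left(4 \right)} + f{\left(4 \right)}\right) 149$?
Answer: $20711$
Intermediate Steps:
$f{\left(Q \right)} = 2 Q \left(12 + Q\right)$ ($f{\left(Q \right)} = \left(12 + Q\right) 2 Q = 2 Q \left(12 + Q\right)$)
$\left(Z{\left(4 \right)} + f{\left(4 \right)}\right) 149 = \left(11 + 2 \cdot 4 \left(12 + 4\right)\right) 149 = \left(11 + 2 \cdot 4 \cdot 16\right) 149 = \left(11 + 128\right) 149 = 139 \cdot 149 = 20711$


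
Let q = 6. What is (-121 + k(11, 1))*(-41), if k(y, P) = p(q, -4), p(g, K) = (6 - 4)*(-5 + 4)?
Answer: 5043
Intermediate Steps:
p(g, K) = -2 (p(g, K) = 2*(-1) = -2)
k(y, P) = -2
(-121 + k(11, 1))*(-41) = (-121 - 2)*(-41) = -123*(-41) = 5043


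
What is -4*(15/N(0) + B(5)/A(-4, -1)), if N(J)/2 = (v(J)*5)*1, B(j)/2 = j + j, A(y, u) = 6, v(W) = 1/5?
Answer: -130/3 ≈ -43.333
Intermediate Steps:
v(W) = 1/5
B(j) = 4*j (B(j) = 2*(j + j) = 2*(2*j) = 4*j)
N(J) = 2 (N(J) = 2*(((1/5)*5)*1) = 2*(1*1) = 2*1 = 2)
-4*(15/N(0) + B(5)/A(-4, -1)) = -4*(15/2 + (4*5)/6) = -4*(15*(1/2) + 20*(1/6)) = -4*(15/2 + 10/3) = -4*65/6 = -130/3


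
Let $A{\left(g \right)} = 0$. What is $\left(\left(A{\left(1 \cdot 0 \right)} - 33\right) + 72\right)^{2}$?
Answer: $1521$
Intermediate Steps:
$\left(\left(A{\left(1 \cdot 0 \right)} - 33\right) + 72\right)^{2} = \left(\left(0 - 33\right) + 72\right)^{2} = \left(-33 + 72\right)^{2} = 39^{2} = 1521$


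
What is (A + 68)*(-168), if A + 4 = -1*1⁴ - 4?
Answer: -9912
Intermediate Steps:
A = -9 (A = -4 + (-1*1⁴ - 4) = -4 + (-1*1 - 4) = -4 + (-1 - 4) = -4 - 5 = -9)
(A + 68)*(-168) = (-9 + 68)*(-168) = 59*(-168) = -9912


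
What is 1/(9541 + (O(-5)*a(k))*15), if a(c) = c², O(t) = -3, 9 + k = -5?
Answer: 1/721 ≈ 0.0013870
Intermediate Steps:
k = -14 (k = -9 - 5 = -14)
1/(9541 + (O(-5)*a(k))*15) = 1/(9541 - 3*(-14)²*15) = 1/(9541 - 3*196*15) = 1/(9541 - 588*15) = 1/(9541 - 8820) = 1/721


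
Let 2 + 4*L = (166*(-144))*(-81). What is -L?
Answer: -968111/2 ≈ -4.8406e+5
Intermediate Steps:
L = 968111/2 (L = -1/2 + ((166*(-144))*(-81))/4 = -1/2 + (-23904*(-81))/4 = -1/2 + (1/4)*1936224 = -1/2 + 484056 = 968111/2 ≈ 4.8406e+5)
-L = -1*968111/2 = -968111/2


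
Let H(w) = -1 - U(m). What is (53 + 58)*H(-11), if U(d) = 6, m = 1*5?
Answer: -777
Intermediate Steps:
m = 5
H(w) = -7 (H(w) = -1 - 1*6 = -1 - 6 = -7)
(53 + 58)*H(-11) = (53 + 58)*(-7) = 111*(-7) = -777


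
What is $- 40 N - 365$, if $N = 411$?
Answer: $-16805$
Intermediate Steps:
$- 40 N - 365 = \left(-40\right) 411 - 365 = -16440 - 365 = -16805$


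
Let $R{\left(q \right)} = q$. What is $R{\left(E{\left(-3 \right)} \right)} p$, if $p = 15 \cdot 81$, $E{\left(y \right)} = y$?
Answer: $-3645$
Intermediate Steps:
$p = 1215$
$R{\left(E{\left(-3 \right)} \right)} p = \left(-3\right) 1215 = -3645$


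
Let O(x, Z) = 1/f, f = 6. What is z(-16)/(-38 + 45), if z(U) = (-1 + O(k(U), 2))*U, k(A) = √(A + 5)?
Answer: 40/21 ≈ 1.9048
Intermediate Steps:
k(A) = √(5 + A)
O(x, Z) = ⅙ (O(x, Z) = 1/6 = ⅙)
z(U) = -5*U/6 (z(U) = (-1 + ⅙)*U = -5*U/6)
z(-16)/(-38 + 45) = (-⅚*(-16))/(-38 + 45) = (40/3)/7 = (40/3)*(⅐) = 40/21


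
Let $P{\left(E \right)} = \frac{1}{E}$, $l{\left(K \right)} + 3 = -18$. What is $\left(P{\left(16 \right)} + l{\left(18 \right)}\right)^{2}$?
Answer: $\frac{112225}{256} \approx 438.38$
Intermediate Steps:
$l{\left(K \right)} = -21$ ($l{\left(K \right)} = -3 - 18 = -21$)
$\left(P{\left(16 \right)} + l{\left(18 \right)}\right)^{2} = \left(\frac{1}{16} - 21\right)^{2} = \left(- \frac{335}{16}\right)^{2} = \frac{112225}{256}$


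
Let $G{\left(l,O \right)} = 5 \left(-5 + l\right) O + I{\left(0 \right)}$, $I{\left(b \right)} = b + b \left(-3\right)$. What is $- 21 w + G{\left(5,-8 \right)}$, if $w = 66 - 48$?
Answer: $-378$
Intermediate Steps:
$I{\left(b \right)} = - 2 b$ ($I{\left(b \right)} = b - 3 b = - 2 b$)
$w = 18$ ($w = 66 - 48 = 18$)
$G{\left(l,O \right)} = O \left(-25 + 5 l\right)$ ($G{\left(l,O \right)} = 5 \left(-5 + l\right) O - 0 = \left(-25 + 5 l\right) O + 0 = O \left(-25 + 5 l\right) + 0 = O \left(-25 + 5 l\right)$)
$- 21 w + G{\left(5,-8 \right)} = \left(-21\right) 18 + 5 \left(-8\right) \left(-5 + 5\right) = -378 + 5 \left(-8\right) 0 = -378 + 0 = -378$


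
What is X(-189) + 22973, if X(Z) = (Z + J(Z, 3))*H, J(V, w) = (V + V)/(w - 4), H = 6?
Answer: 24107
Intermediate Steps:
J(V, w) = 2*V/(-4 + w) (J(V, w) = (2*V)/(-4 + w) = 2*V/(-4 + w))
X(Z) = -6*Z (X(Z) = (Z + 2*Z/(-4 + 3))*6 = (Z + 2*Z/(-1))*6 = (Z + 2*Z*(-1))*6 = (Z - 2*Z)*6 = -Z*6 = -6*Z)
X(-189) + 22973 = -6*(-189) + 22973 = 1134 + 22973 = 24107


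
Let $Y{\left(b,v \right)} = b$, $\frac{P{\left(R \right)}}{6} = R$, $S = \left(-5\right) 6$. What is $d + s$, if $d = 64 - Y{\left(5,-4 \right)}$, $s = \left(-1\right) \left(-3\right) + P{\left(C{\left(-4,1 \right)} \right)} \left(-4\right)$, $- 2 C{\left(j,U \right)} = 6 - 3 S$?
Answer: $1214$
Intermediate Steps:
$S = -30$
$C{\left(j,U \right)} = -48$ ($C{\left(j,U \right)} = - \frac{6 - -90}{2} = - \frac{6 + 90}{2} = \left(- \frac{1}{2}\right) 96 = -48$)
$P{\left(R \right)} = 6 R$
$s = 1155$ ($s = \left(-1\right) \left(-3\right) + 6 \left(-48\right) \left(-4\right) = 3 - -1152 = 3 + 1152 = 1155$)
$d = 59$ ($d = 64 - 5 = 59$)
$d + s = 59 + 1155 = 1214$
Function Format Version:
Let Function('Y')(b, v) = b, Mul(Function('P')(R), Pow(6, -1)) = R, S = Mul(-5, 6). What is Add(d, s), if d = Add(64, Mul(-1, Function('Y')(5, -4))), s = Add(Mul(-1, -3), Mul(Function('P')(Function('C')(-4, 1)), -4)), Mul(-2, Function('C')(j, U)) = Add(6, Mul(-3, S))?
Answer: 1214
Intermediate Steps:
S = -30
Function('C')(j, U) = -48 (Function('C')(j, U) = Mul(Rational(-1, 2), Add(6, Mul(-3, -30))) = Mul(Rational(-1, 2), Add(6, 90)) = Mul(Rational(-1, 2), 96) = -48)
Function('P')(R) = Mul(6, R)
s = 1155 (s = Add(Mul(-1, -3), Mul(Mul(6, -48), -4)) = Add(3, Mul(-288, -4)) = Add(3, 1152) = 1155)
d = 59 (d = Add(64, Mul(-1, 5)) = Add(64, -5) = 59)
Add(d, s) = Add(59, 1155) = 1214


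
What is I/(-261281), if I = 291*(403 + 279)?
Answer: -198462/261281 ≈ -0.75957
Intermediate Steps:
I = 198462 (I = 291*682 = 198462)
I/(-261281) = 198462/(-261281) = 198462*(-1/261281) = -198462/261281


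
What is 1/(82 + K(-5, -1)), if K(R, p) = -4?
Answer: 1/78 ≈ 0.012821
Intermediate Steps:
1/(82 + K(-5, -1)) = 1/(82 - 4) = 1/78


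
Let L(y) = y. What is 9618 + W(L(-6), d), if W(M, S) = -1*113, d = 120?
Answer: 9505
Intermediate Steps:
W(M, S) = -113
9618 + W(L(-6), d) = 9618 - 113 = 9505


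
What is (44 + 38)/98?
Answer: 41/49 ≈ 0.83673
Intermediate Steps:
(44 + 38)/98 = 82*(1/98) = 41/49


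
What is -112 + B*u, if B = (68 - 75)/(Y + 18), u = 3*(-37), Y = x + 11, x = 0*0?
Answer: -2471/29 ≈ -85.207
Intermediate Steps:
x = 0
Y = 11 (Y = 0 + 11 = 11)
u = -111
B = -7/29 (B = (68 - 75)/(11 + 18) = -7/29 ≈ -0.24138)
-112 + B*u = -112 - 7/29*(-111) = -112 + 777/29 = -2471/29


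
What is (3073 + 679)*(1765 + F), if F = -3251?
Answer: -5575472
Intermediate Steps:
(3073 + 679)*(1765 + F) = (3073 + 679)*(1765 - 3251) = 3752*(-1486) = -5575472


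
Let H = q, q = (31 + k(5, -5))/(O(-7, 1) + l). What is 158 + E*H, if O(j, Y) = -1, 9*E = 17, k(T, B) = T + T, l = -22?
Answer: 32009/207 ≈ 154.63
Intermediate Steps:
k(T, B) = 2*T
E = 17/9 (E = (⅑)*17 = 17/9 ≈ 1.8889)
q = -41/23 (q = (31 + 2*5)/(-1 - 22) = (31 + 10)/(-23) = 41*(-1/23) = -41/23 ≈ -1.7826)
H = -41/23 ≈ -1.7826
158 + E*H = 158 + (17/9)*(-41/23) = 158 - 697/207 = 32009/207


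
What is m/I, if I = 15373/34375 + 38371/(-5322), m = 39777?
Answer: -7276953543750/1237188019 ≈ -5881.9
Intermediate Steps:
I = -1237188019/182943750 (I = 15373*(1/34375) + 38371*(-1/5322) = 15373/34375 - 38371/5322 = -1237188019/182943750 ≈ -6.7627)
m/I = 39777/(-1237188019/182943750) = 39777*(-182943750/1237188019) = -7276953543750/1237188019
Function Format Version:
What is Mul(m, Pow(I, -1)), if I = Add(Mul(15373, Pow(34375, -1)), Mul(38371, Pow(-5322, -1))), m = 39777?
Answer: Rational(-7276953543750, 1237188019) ≈ -5881.9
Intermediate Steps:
I = Rational(-1237188019, 182943750) (I = Add(Mul(15373, Rational(1, 34375)), Mul(38371, Rational(-1, 5322))) = Add(Rational(15373, 34375), Rational(-38371, 5322)) = Rational(-1237188019, 182943750) ≈ -6.7627)
Mul(m, Pow(I, -1)) = Mul(39777, Pow(Rational(-1237188019, 182943750), -1)) = Mul(39777, Rational(-182943750, 1237188019)) = Rational(-7276953543750, 1237188019)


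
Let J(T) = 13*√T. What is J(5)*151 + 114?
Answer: 114 + 1963*√5 ≈ 4503.4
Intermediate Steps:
J(5)*151 + 114 = (13*√5)*151 + 114 = 1963*√5 + 114 = 114 + 1963*√5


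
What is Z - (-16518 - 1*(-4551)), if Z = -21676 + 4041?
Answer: -5668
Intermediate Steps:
Z = -17635
Z - (-16518 - 1*(-4551)) = -17635 - (-16518 - 1*(-4551)) = -17635 - (-16518 + 4551) = -17635 - 1*(-11967) = -17635 + 11967 = -5668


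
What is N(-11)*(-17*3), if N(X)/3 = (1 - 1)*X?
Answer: 0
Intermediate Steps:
N(X) = 0 (N(X) = 3*((1 - 1)*X) = 3*(0*X) = 3*0 = 0)
N(-11)*(-17*3) = 0*(-17*3) = 0*(-51) = 0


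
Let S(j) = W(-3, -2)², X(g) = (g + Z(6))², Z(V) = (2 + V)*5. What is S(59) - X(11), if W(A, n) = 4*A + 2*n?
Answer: -2345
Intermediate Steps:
Z(V) = 10 + 5*V
X(g) = (40 + g)² (X(g) = (g + (10 + 5*6))² = (g + (10 + 30))² = (g + 40)² = (40 + g)²)
W(A, n) = 2*n + 4*A
S(j) = 256 (S(j) = (2*(-2) + 4*(-3))² = (-4 - 12)² = (-16)² = 256)
S(59) - X(11) = 256 - (40 + 11)² = 256 - 1*51² = 256 - 1*2601 = 256 - 2601 = -2345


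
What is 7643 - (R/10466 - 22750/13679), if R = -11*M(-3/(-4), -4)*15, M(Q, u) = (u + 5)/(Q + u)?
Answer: 7113879650993/930568691 ≈ 7644.7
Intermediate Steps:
M(Q, u) = (5 + u)/(Q + u)
R = 660/13 (R = -11*(5 - 4)/(-3/(-4) - 4)*15 = -11/(-3*(-¼) - 4)*15 = -11/(¾ - 4)*15 = -11/(-13/4)*15 = -(-44)/13*15 = -11*(-4/13)*15 = (44/13)*15 = 660/13 ≈ 50.769)
7643 - (R/10466 - 22750/13679) = 7643 - ((660/13)/10466 - 22750/13679) = 7643 - ((660/13)*(1/10466) - 22750*1/13679) = 7643 - (330/68029 - 22750/13679) = 7643 - 1*(-1543145680/930568691) = 7643 + 1543145680/930568691 = 7113879650993/930568691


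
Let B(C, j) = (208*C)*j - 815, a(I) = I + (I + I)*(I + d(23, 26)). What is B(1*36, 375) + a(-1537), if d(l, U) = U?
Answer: 7450462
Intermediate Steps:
a(I) = I + 2*I*(26 + I) (a(I) = I + (I + I)*(I + 26) = I + (2*I)*(26 + I) = I + 2*I*(26 + I))
B(C, j) = -815 + 208*C*j (B(C, j) = 208*C*j - 815 = -815 + 208*C*j)
B(1*36, 375) + a(-1537) = (-815 + 208*(1*36)*375) - 1537*(53 + 2*(-1537)) = (-815 + 208*36*375) - 1537*(53 - 3074) = (-815 + 2808000) - 1537*(-3021) = 2807185 + 4643277 = 7450462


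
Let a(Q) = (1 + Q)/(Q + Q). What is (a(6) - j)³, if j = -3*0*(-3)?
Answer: 343/1728 ≈ 0.19850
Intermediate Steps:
a(Q) = (1 + Q)/(2*Q) (a(Q) = (1 + Q)/((2*Q)) = (1 + Q)*(1/(2*Q)) = (1 + Q)/(2*Q))
j = 0 (j = 0*(-3) = 0)
(a(6) - j)³ = ((½)*(1 + 6)/6 - 1*0)³ = ((½)*(⅙)*7 + 0)³ = (7/12 + 0)³ = (7/12)³ = 343/1728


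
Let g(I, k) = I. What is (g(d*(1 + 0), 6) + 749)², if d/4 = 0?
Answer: 561001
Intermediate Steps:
d = 0 (d = 4*0 = 0)
(g(d*(1 + 0), 6) + 749)² = (0*(1 + 0) + 749)² = (0*1 + 749)² = (0 + 749)² = 749² = 561001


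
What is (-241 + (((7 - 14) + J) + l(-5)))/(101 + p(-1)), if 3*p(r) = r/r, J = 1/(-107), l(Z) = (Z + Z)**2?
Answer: -47511/32528 ≈ -1.4606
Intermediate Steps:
l(Z) = 4*Z**2 (l(Z) = (2*Z)**2 = 4*Z**2)
J = -1/107 ≈ -0.0093458
p(r) = 1/3 (p(r) = (r/r)/3 = (1/3)*1 = 1/3)
(-241 + (((7 - 14) + J) + l(-5)))/(101 + p(-1)) = (-241 + (((7 - 14) - 1/107) + 4*(-5)**2))/(101 + 1/3) = (-241 + ((-7 - 1/107) + 4*25))/(304/3) = (-241 + (-750/107 + 100))*(3/304) = (-241 + 9950/107)*(3/304) = -15837/107*3/304 = -47511/32528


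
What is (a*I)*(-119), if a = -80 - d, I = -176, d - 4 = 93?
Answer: -3707088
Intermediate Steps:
d = 97 (d = 4 + 93 = 97)
a = -177 (a = -80 - 1*97 = -80 - 97 = -177)
(a*I)*(-119) = -177*(-176)*(-119) = 31152*(-119) = -3707088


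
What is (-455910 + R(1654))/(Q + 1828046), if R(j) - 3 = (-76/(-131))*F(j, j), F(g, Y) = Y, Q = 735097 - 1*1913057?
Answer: -59598113/85161266 ≈ -0.69983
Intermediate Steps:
Q = -1177960 (Q = 735097 - 1913057 = -1177960)
R(j) = 3 + 76*j/131 (R(j) = 3 + (-76/(-131))*j = 3 + (-76*(-1/131))*j = 3 + 76*j/131)
(-455910 + R(1654))/(Q + 1828046) = (-455910 + (3 + (76/131)*1654))/(-1177960 + 1828046) = (-455910 + (3 + 125704/131))/650086 = (-455910 + 126097/131)*(1/650086) = -59598113/131*1/650086 = -59598113/85161266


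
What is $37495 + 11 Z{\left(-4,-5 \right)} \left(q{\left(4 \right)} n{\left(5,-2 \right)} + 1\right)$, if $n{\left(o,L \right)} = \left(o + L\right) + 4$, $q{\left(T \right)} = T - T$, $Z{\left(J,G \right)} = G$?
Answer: $37440$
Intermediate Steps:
$q{\left(T \right)} = 0$
$n{\left(o,L \right)} = 4 + L + o$ ($n{\left(o,L \right)} = \left(L + o\right) + 4 = 4 + L + o$)
$37495 + 11 Z{\left(-4,-5 \right)} \left(q{\left(4 \right)} n{\left(5,-2 \right)} + 1\right) = 37495 + 11 \left(-5\right) \left(0 \left(4 - 2 + 5\right) + 1\right) = 37495 - 55 \left(0 \cdot 7 + 1\right) = 37495 - 55 \left(0 + 1\right) = 37495 - 55 = 37440$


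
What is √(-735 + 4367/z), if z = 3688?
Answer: I*√2495220586/1844 ≈ 27.089*I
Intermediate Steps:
√(-735 + 4367/z) = √(-735 + 4367/3688) = √(-2706313/3688) = I*√2495220586/1844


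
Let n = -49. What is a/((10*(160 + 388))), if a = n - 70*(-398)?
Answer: 203/40 ≈ 5.0750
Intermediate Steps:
a = 27811 (a = -49 - 70*(-398) = -49 + 27860 = 27811)
a/((10*(160 + 388))) = 27811/((10*(160 + 388))) = 27811/((10*548)) = 27811/5480 = 27811*(1/5480) = 203/40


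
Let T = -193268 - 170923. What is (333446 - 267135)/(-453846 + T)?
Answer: -66311/818037 ≈ -0.081061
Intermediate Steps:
T = -364191
(333446 - 267135)/(-453846 + T) = (333446 - 267135)/(-453846 - 364191) = 66311/(-818037) = 66311*(-1/818037) = -66311/818037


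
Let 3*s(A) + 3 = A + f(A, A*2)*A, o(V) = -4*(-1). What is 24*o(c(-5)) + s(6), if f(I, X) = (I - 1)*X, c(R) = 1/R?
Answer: 217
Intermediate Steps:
f(I, X) = X*(-1 + I) (f(I, X) = (-1 + I)*X = X*(-1 + I))
o(V) = 4
s(A) = -1 + A/3 + 2*A²*(-1 + A)/3 (s(A) = -1 + (A + ((A*2)*(-1 + A))*A)/3 = -1 + (A + ((2*A)*(-1 + A))*A)/3 = -1 + (A + (2*A*(-1 + A))*A)/3 = -1 + (A + 2*A²*(-1 + A))/3 = -1 + (A/3 + 2*A²*(-1 + A)/3) = -1 + A/3 + 2*A²*(-1 + A)/3)
24*o(c(-5)) + s(6) = 24*4 + (-1 + (⅓)*6 + (⅔)*6²*(-1 + 6)) = 96 + (-1 + 2 + (⅔)*36*5) = 96 + (-1 + 2 + 120) = 96 + 121 = 217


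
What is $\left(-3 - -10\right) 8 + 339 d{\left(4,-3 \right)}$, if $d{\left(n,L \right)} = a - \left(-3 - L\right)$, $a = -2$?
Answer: $-622$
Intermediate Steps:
$d{\left(n,L \right)} = 1 + L$ ($d{\left(n,L \right)} = -2 - \left(-3 - L\right) = -2 + \left(3 + L\right) = 1 + L$)
$\left(-3 - -10\right) 8 + 339 d{\left(4,-3 \right)} = \left(-3 - -10\right) 8 + 339 \left(1 - 3\right) = \left(-3 + 10\right) 8 + 339 \left(-2\right) = 7 \cdot 8 - 678 = 56 - 678 = -622$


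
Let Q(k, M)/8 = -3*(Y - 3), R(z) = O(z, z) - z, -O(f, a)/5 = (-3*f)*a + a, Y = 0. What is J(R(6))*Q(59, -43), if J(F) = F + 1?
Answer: 36360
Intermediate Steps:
O(f, a) = -5*a + 15*a*f (O(f, a) = -5*((-3*f)*a + a) = -5*(-3*a*f + a) = -5*(a - 3*a*f) = -5*a + 15*a*f)
R(z) = -z + 5*z*(-1 + 3*z) (R(z) = 5*z*(-1 + 3*z) - z = -z + 5*z*(-1 + 3*z))
Q(k, M) = 72 (Q(k, M) = 8*(-3*(0 - 3)) = 8*(-3*(-3)) = 8*9 = 72)
J(F) = 1 + F
J(R(6))*Q(59, -43) = (1 + 3*6*(-2 + 5*6))*72 = (1 + 3*6*(-2 + 30))*72 = (1 + 3*6*28)*72 = (1 + 504)*72 = 505*72 = 36360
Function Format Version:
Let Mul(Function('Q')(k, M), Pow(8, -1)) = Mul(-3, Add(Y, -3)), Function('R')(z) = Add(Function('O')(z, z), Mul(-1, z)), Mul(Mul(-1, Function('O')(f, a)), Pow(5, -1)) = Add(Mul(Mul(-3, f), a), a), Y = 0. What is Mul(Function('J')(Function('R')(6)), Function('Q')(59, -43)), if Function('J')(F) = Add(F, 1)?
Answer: 36360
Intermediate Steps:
Function('O')(f, a) = Add(Mul(-5, a), Mul(15, a, f)) (Function('O')(f, a) = Mul(-5, Add(Mul(Mul(-3, f), a), a)) = Mul(-5, Add(Mul(-3, a, f), a)) = Mul(-5, Add(a, Mul(-3, a, f))) = Add(Mul(-5, a), Mul(15, a, f)))
Function('R')(z) = Add(Mul(-1, z), Mul(5, z, Add(-1, Mul(3, z)))) (Function('R')(z) = Add(Mul(5, z, Add(-1, Mul(3, z))), Mul(-1, z)) = Add(Mul(-1, z), Mul(5, z, Add(-1, Mul(3, z)))))
Function('Q')(k, M) = 72 (Function('Q')(k, M) = Mul(8, Mul(-3, Add(0, -3))) = Mul(8, Mul(-3, -3)) = Mul(8, 9) = 72)
Function('J')(F) = Add(1, F)
Mul(Function('J')(Function('R')(6)), Function('Q')(59, -43)) = Mul(Add(1, Mul(3, 6, Add(-2, Mul(5, 6)))), 72) = Mul(Add(1, Mul(3, 6, Add(-2, 30))), 72) = Mul(Add(1, Mul(3, 6, 28)), 72) = Mul(Add(1, 504), 72) = Mul(505, 72) = 36360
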